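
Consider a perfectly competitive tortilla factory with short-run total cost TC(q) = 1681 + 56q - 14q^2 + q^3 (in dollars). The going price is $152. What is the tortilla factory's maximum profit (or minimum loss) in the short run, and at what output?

AVC = 56 - 14q + q^2; min AVC = $7 at q = 7. Since P = $152 ≥ min AVC, the firm produces.
With MC = 56 - 28q + 3q^2, P = MC on the upward-sloping part at q* = 12.
TR = 152·12 = 1824. TC = 1681 + 384 = 2065. Profit = 1824 − 2065 = -$241.
By producing, the firm covers all variable cost plus $1440 of fixed cost; shutting down would lose the full $1681.

Profit = -$241 at q = 12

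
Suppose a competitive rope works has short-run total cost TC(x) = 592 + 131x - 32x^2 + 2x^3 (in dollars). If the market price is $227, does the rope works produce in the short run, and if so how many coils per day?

Produce at x = 12

From TC, MC = TC'(x) = 131 - 64x + 6x^2 and AVC = VC/x = 131 - 32x + 2x^2.
AVC hits its minimum where MC = AVC, at x = 8, giving min AVC = 131 - 32·8 + 2·8^2 = $3.
Because $227 ≥ $3, revenue can cover variable cost; the firm operates.
Solving P = MC: -96 - 64x + 6x^2 = 0 ⇒ x = -4/3 or 12. On the upward-sloping branch, x* = 12.
Check: AVC at x = 12 is $35 ≤ P, so revenue covers variable cost.
Profit = P·x − TC = 227·12 − 1012 = $1712.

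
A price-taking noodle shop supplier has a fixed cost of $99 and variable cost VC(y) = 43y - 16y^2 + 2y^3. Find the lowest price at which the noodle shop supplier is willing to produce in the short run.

Short-run supply begins at min AVC. From VC = 43y - 16y^2 + 2y^3, AVC = 43 - 16y + 2y^2.
dAVC/dy = -16 + 4y = 0 gives y = 4. min AVC = 43 - 16·4 + 2·4^2 = 11.
For P < $11 the firm produces nothing.

$11 per unit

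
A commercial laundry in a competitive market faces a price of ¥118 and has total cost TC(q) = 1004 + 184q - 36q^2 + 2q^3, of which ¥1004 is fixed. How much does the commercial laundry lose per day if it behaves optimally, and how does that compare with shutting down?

Profit = -¥36 at q = 11

AVC = 184 - 36q + 2q^2 has its minimum ¥22 at q = 9; price ¥118 clears that bar, so the firm operates.
With MC = 184 - 72q + 6q^2, P = MC on the upward-sloping part at q* = 11.
TR = 118·11 = 1298. TC = 1004 + 330 = 1334. Profit = 1298 − 1334 = -¥36.
Shutting down would mean losing the fixed cost of ¥1004, so operating at a loss of ¥36 is better by ¥968.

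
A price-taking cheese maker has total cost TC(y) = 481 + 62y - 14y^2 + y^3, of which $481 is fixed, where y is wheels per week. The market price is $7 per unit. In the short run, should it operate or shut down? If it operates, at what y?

Shut down

From TC, MC = TC'(y) = 62 - 28y + 3y^2 and AVC = VC/y = 62 - 14y + y^2.
AVC is minimized where dAVC/dy = -14 + 2y = 0, at y = 7; min AVC = 62 - 14·7 + 7^2 = $13.
Since P = $7 < min AVC = $13, price fails to cover variable cost at any output.
Best response: produce nothing and absorb the $481 fixed cost.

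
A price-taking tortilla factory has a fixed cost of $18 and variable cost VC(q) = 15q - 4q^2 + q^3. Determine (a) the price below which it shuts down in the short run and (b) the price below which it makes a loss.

Shutdown price = $11; break-even price = $18

AVC = 15 - 4q + q^2; minimized at q = 2, giving min AVC = $11. That is the shutdown price.
ATC = 18/q + 15 - 4q + q^2. Setting dATC/dq = −18/q^2 − 4 + 2q = 0 gives q = 3 (since 2·3^3 − 4·3^2 = 18).
min ATC = 18/3 + 15 − 4·3 + 3^2 = $18. That is the break-even price.
Between these two prices the firm operates at a loss; above $18 it earns a profit.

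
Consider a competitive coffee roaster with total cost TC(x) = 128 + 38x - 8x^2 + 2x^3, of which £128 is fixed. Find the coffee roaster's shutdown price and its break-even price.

Shutdown price = min AVC. AVC = 38 - 8x + 2x^2, with vertex at x = 2 and minimum £30.
ATC = 128/x + 38 - 8x + 2x^2. Setting dATC/dx = −128/x^2 − 8 + 4x = 0 gives x = 4 (since 4·4^3 − 8·4^2 = 128).
min ATC = 128/4 + 38 − 8·4 + 2·4^2 = £70. That is the break-even price.
Between these two prices the firm operates at a loss; above £70 it earns a profit.

Shutdown price = £30; break-even price = £70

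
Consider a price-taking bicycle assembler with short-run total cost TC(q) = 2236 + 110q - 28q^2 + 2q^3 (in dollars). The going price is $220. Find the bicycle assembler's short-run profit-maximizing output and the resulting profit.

Profit = -$300 at q = 11

AVC = 110 - 28q + 2q^2 has its minimum $12 at q = 7; price $220 clears that bar, so the firm operates.
With MC = 110 - 56q + 6q^2, P = MC on the upward-sloping part at q* = 11.
TR = 220·11 = 2420. TC = 2236 + 484 = 2720. Profit = 2420 − 2720 = -$300.
By producing, the firm covers all variable cost plus $1936 of fixed cost; shutting down would lose the full $2236.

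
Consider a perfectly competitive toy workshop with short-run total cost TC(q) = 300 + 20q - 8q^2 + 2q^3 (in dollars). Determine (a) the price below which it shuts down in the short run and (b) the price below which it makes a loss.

AVC = 20 - 8q + 2q^2; minimized at q = 2, giving min AVC = $12. That is the shutdown price.
ATC = 300/q + 20 - 8q + 2q^2. Setting dATC/dq = −300/q^2 − 8 + 4q = 0 gives q = 5 (since 4·5^3 − 8·5^2 = 300).
min ATC = 300/5 + 20 − 8·5 + 2·5^2 = $90. That is the break-even price.
For $12 ≤ P < $90 the firm produces at a loss; below $12 it shuts down.

Shutdown price = $12; break-even price = $90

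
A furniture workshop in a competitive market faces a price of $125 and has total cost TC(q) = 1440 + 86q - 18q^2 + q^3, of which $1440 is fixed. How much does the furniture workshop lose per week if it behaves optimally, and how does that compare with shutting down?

Profit = -$88 at q = 13

AVC = 86 - 18q + q^2; min AVC = $5 at q = 9. Since P = $125 ≥ min AVC, the firm produces.
MC = 86 - 36q + 3q^2. Setting P = MC and taking the root on the rising branch gives q* = 13.
TR = 125·13 = 1625. TC = 1440 + 273 = 1713. Profit = 1625 − 1713 = -$88.
That loss of $88 beats the $1440 the firm would lose by shutting down; producing recovers $1352 of fixed cost.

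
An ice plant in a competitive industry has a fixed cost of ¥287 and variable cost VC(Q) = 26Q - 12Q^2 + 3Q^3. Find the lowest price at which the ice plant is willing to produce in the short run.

¥14 per unit

Short-run supply begins at min AVC. From VC = 26Q - 12Q^2 + 3Q^3, AVC = 26 - 12Q + 3Q^2.
At the minimum of AVC, MC = AVC. MC = 26 - 24Q + 9Q^2; setting MC = AVC gives 6Q^2 - 12Q = 0, so Q = 2. min AVC = 14.
For P < ¥14 the firm produces nothing.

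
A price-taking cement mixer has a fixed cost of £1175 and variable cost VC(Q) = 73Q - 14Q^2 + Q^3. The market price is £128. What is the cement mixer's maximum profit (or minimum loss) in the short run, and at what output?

Profit = -£207 at Q = 11

AVC = 73 - 14Q + Q^2; min AVC = £24 at Q = 7. Since P = £128 ≥ min AVC, the firm produces.
With MC = 73 - 28Q + 3Q^2, P = MC on the upward-sloping part at Q* = 11.
TR = 128·11 = 1408. TC = 1175 + 440 = 1615. Profit = 1408 − 1615 = -£207.
That loss of £207 beats the £1175 the firm would lose by shutting down; producing recovers £968 of fixed cost.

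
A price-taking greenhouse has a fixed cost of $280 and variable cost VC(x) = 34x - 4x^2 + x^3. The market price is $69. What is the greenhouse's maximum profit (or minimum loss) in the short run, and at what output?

Profit = -$130 at x = 5

AVC = 34 - 4x + x^2; min AVC = $30 at x = 2. Since P = $69 ≥ min AVC, the firm produces.
With MC = 34 - 8x + 3x^2, P = MC on the upward-sloping part at x* = 5.
TR = 69·5 = 345. TC = 280 + 195 = 475. Profit = 345 − 475 = -$130.
That loss of $130 beats the $280 the firm would lose by shutting down; producing recovers $150 of fixed cost.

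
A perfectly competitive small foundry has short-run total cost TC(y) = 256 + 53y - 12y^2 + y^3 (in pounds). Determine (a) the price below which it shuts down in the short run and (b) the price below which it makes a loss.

Shutdown price = min AVC. AVC = 53 - 12y + y^2, with vertex at y = 6 and minimum £17.
ATC = 256/y + 53 - 12y + y^2. Setting dATC/dy = −256/y^2 − 12 + 2y = 0 gives y = 8 (since 2·8^3 − 12·8^2 = 256).
min ATC = 256/8 + 53 − 12·8 + 8^2 = £53. That is the break-even price.
Between these two prices the firm operates at a loss; above £53 it earns a profit.

Shutdown price = £17; break-even price = £53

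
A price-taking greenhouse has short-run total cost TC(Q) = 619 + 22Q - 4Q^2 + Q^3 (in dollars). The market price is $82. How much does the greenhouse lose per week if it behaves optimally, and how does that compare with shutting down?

AVC = 22 - 4Q + Q^2; min AVC = $18 at Q = 2. Since P = $82 ≥ min AVC, the firm produces.
With MC = 22 - 8Q + 3Q^2, P = MC on the upward-sloping part at Q* = 6.
TR = 82·6 = 492. TC = 619 + 204 = 823. Profit = 492 − 823 = -$331.
That loss of $331 beats the $619 the firm would lose by shutting down; producing recovers $288 of fixed cost.

Profit = -$331 at Q = 6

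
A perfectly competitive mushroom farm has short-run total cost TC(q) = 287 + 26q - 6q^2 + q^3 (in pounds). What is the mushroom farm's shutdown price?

Short-run supply begins at min AVC. From VC = 26q - 6q^2 + q^3, AVC = 26 - 6q + q^2.
At the minimum of AVC, MC = AVC. MC = 26 - 12q + 3q^2; setting MC = AVC gives 2q^2 - 6q = 0, so q = 3. min AVC = 17.
For P < £17 the firm produces nothing.

£17 per unit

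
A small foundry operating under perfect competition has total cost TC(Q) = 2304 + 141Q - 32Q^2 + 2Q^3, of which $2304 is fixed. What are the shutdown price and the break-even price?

Shutdown price = min AVC. AVC = 141 - 32Q + 2Q^2, with vertex at Q = 8 and minimum $13.
ATC = 2304/Q + 141 - 32Q + 2Q^2. Setting dATC/dQ = −2304/Q^2 − 32 + 4Q = 0 gives Q = 12 (since 4·12^3 − 32·12^2 = 2304).
min ATC = 2304/12 + 141 − 32·12 + 2·12^2 = $237. That is the break-even price.
For $13 ≤ P < $237 the firm produces at a loss; below $13 it shuts down.

Shutdown price = $13; break-even price = $237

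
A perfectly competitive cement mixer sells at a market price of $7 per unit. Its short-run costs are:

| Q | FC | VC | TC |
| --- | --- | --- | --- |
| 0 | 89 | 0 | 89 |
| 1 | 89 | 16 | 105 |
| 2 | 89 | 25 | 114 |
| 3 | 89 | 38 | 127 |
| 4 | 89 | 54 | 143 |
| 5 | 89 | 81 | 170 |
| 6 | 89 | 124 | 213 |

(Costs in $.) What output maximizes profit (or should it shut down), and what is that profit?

Profit at each row (π = 7Q − TC): Q=0: -89; Q=1: -98; Q=2: -100; Q=3: -106; Q=4: -115; Q=5: -135; Q=6: -171.
Profit is highest at Q = 0. Equivalently, the lowest AVC in the table is 25/2 ≈ $12.50 at Q = 2, and P = $7 falls below it — price never covers variable cost, so the firm shuts down and loses only its fixed cost.

Q = 0 (shut down); profit = -$89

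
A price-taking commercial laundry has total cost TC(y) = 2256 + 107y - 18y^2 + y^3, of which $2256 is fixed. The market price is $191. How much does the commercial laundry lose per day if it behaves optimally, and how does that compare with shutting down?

Profit = -$296 at y = 14

AVC = 107 - 18y + y^2; min AVC = $26 at y = 9. Since P = $191 ≥ min AVC, the firm produces.
MC = 107 - 36y + 3y^2. Setting P = MC and taking the root on the rising branch gives y* = 14.
TR = 191·14 = 2674. TC = 2256 + 714 = 2970. Profit = 2674 − 2970 = -$296.
By producing, the firm covers all variable cost plus $1960 of fixed cost; shutting down would lose the full $2256.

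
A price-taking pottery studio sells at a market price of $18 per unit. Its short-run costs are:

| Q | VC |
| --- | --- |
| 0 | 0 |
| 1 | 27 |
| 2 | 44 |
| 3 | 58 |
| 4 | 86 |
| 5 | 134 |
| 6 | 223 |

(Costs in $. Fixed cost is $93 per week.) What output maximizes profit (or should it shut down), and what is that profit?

Q = 0 (shut down); profit = -$93

Profit at each row (π = 18Q − TC): Q=0: -93; Q=1: -102; Q=2: -101; Q=3: -97; Q=4: -107; Q=5: -137; Q=6: -208.
Profit is highest at Q = 0. Equivalently, the lowest AVC in the table is 58/3 ≈ $19.33 at Q = 3, and P = $18 falls below it — price never covers variable cost, so the firm shuts down and loses only its fixed cost.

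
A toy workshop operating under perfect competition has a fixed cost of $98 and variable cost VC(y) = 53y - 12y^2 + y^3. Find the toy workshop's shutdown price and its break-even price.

Shutdown price = min AVC. AVC = 53 - 12y + y^2, with vertex at y = 6 and minimum $17.
ATC = 98/y + 53 - 12y + y^2. Setting dATC/dy = −98/y^2 − 12 + 2y = 0 gives y = 7 (since 2·7^3 − 12·7^2 = 98).
min ATC = 98/7 + 53 − 12·7 + 7^2 = $32. That is the break-even price.
Between these two prices the firm operates at a loss; above $32 it earns a profit.

Shutdown price = $17; break-even price = $32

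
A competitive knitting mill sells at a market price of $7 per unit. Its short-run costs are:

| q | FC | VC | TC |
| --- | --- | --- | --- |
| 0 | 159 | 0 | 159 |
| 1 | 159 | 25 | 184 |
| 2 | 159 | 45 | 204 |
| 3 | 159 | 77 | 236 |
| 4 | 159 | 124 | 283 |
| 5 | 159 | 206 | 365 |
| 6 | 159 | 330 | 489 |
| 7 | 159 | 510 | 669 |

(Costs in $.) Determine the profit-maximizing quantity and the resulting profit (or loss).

q = 0 (shut down); profit = -$159

Profit at each row (π = 7q − TC): q=0: -159; q=1: -177; q=2: -190; q=3: -215; q=4: -255; q=5: -330; q=6: -447; q=7: -620.
Profit is highest at q = 0. Equivalently, the lowest AVC in the table is 45/2 ≈ $22.50 at q = 2, and P = $7 falls below it — price never covers variable cost, so the firm shuts down and loses only its fixed cost.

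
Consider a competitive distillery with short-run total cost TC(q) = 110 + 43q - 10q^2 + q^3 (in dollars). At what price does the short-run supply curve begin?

$18 per unit

The firm shuts down when price falls below the minimum of average variable cost. AVC = VC/q = 43 - 10q + q^2.
At the minimum of AVC, MC = AVC. MC = 43 - 20q + 3q^2; setting MC = AVC gives 2q^2 - 10q = 0, so q = 5. min AVC = 18.
For P < $18 the firm produces nothing.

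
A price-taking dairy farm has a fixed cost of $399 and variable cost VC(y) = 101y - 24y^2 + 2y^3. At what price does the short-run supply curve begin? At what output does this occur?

The shutdown price is the minimum of AVC. VC = 101y - 24y^2 + 2y^3, so AVC = 101 - 24y + 2y^2.
At the minimum of AVC, MC = AVC. MC = 101 - 48y + 6y^2; setting MC = AVC gives 4y^2 - 24y = 0, so y = 6. min AVC = 29.
So the shutdown price is $29.

$29 per unit, at y = 6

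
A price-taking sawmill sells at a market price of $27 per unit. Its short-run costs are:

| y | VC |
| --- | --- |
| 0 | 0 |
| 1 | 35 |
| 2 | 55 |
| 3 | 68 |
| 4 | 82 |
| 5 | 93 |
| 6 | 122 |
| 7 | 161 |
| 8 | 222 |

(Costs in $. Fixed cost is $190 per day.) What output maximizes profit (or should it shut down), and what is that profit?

y = 5; profit = -$148

Profit at each row (π = 27y − TC): y=0: -190; y=1: -198; y=2: -191; y=3: -177; y=4: -164; y=5: -148; y=6: -150; y=7: -162; y=8: -196.
Profit is maximized at y = 5. AVC there is 93/5 = $18.60 ≤ P, so producing beats shutting down (which would give -$190).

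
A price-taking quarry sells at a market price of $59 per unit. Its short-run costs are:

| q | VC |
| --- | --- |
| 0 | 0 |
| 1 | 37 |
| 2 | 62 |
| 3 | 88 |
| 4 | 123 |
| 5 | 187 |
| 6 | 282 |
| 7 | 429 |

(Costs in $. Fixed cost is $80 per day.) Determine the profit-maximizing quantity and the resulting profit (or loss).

Profit at each row (π = 59q − TC): q=0: -80; q=1: -58; q=2: -24; q=3: 9; q=4: 33; q=5: 28; q=6: -8; q=7: -96.
Profit is maximized at q = 4. AVC there is 123/4 = $30.75 ≤ P, so producing beats shutting down (which would give -$80).

q = 4; profit = $33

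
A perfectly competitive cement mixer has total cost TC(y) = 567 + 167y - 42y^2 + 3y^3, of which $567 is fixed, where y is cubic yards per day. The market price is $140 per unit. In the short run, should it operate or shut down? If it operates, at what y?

Variable cost is VC = 167y - 42y^2 + 3y^3, so AVC = VC/y = 167 - 42y + 3y^2 and MC = dTC/dy = 167 - 84y + 9y^2.
The AVC parabola has its vertex at y = 42/6 = 7, where AVC = 167 - 42·7 + 3·7^2 = $20.
Since P = $140 ≥ min AVC = $20, price covers variable cost and the firm should produce.
P = MC gives 27 - 84y + 9y^2 = 0, with roots 1/3 and 9. Take the larger (rising MC): y* = 9.
Check: AVC at y = 9 is $32 ≤ P, so revenue covers variable cost.
Profit = P·y − TC = 140·9 − 855 = $405.

Produce at y = 9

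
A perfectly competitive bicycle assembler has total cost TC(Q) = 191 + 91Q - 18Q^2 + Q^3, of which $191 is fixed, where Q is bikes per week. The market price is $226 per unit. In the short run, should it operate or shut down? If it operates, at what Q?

Variable cost is VC = 91Q - 18Q^2 + Q^3, so AVC = VC/Q = 91 - 18Q + Q^2 and MC = dTC/dQ = 91 - 36Q + 3Q^2.
The AVC parabola has its vertex at Q = 18/2 = 9, where AVC = 91 - 18·9 + 9^2 = $10.
Because $226 ≥ $10, revenue can cover variable cost; the firm operates.
Set P = MC: 226 = 91 - 36Q + 3Q^2 → -135 - 36Q + 3Q^2 = 0. The roots are Q = -3 and Q = 15; the profit-maximizing output is on the rising part of MC, so Q* = 15.
Check: AVC at Q = 15 is $46 ≤ P, so revenue covers variable cost.
Profit = P·Q − TC = 226·15 − 881 = $2509.

Produce at Q = 15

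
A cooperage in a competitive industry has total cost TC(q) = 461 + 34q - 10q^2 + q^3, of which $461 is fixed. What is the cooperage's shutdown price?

$9 per unit

The firm shuts down when price falls below the minimum of average variable cost. AVC = VC/q = 34 - 10q + q^2.
At the minimum of AVC, MC = AVC. MC = 34 - 20q + 3q^2; setting MC = AVC gives 2q^2 - 10q = 0, so q = 5. min AVC = 9.
The firm shuts down for any P below $9.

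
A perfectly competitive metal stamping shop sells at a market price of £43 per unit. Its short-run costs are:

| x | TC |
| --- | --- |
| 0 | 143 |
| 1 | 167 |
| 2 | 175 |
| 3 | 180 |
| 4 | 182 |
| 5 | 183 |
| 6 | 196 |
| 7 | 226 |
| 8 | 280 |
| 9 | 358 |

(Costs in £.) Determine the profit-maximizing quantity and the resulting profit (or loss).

x = 7; profit = £75

Tabulate TR − TC: x=0: -143; x=1: -124; x=2: -89; x=3: -51; x=4: -10; x=5: 32; x=6: 62; x=7: 75; x=8: 64; x=9: 29.
Profit is maximized at x = 7. AVC there is 83/7 = £11.86 ≤ P, so producing beats shutting down (which would give -£143).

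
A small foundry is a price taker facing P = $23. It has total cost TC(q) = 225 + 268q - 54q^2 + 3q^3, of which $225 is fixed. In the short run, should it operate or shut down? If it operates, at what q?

Shut down

Variable cost is VC = 268q - 54q^2 + 3q^3, so AVC = VC/q = 268 - 54q + 3q^2 and MC = dTC/dq = 268 - 108q + 9q^2.
The AVC parabola has its vertex at q = 54/6 = 9, where AVC = 268 - 54·9 + 3·9^2 = $25.
P = $23 lies below min AVC = $25; no output level covers variable cost.
The firm minimizes its loss by shutting down and losing only its fixed cost of $225.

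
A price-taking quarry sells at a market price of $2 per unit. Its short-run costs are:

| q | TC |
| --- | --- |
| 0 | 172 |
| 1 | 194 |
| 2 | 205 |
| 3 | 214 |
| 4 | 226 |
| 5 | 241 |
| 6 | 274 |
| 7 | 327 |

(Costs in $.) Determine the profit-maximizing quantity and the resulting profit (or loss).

Compute π = P·q − TC at each output: q=0: -172; q=1: -192; q=2: -201; q=3: -208; q=4: -218; q=5: -231; q=6: -262; q=7: -313.
Profit is highest at q = 0. Equivalently, the lowest AVC in the table is 54/4 ≈ $13.50 at q = 4, and P = $2 falls below it — price never covers variable cost, so the firm shuts down and loses only its fixed cost.

q = 0 (shut down); profit = -$172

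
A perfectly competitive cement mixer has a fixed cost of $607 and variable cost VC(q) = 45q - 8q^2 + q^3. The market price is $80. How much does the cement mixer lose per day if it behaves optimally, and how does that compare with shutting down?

AVC = 45 - 8q + q^2; min AVC = $29 at q = 4. Since P = $80 ≥ min AVC, the firm produces.
With MC = 45 - 16q + 3q^2, P = MC on the upward-sloping part at q* = 7.
TR = 80·7 = 560. TC = 607 + 266 = 873. Profit = 560 − 873 = -$313.
That loss of $313 beats the $607 the firm would lose by shutting down; producing recovers $294 of fixed cost.

Profit = -$313 at q = 7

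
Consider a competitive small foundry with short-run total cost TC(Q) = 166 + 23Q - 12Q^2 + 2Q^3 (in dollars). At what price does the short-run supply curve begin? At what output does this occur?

The firm shuts down when price falls below the minimum of average variable cost. AVC = VC/Q = 23 - 12Q + 2Q^2.
At the minimum of AVC, MC = AVC. MC = 23 - 24Q + 6Q^2; setting MC = AVC gives 4Q^2 - 12Q = 0, so Q = 3. min AVC = 5.
So the shutdown price is $5.

$5 per unit, at Q = 3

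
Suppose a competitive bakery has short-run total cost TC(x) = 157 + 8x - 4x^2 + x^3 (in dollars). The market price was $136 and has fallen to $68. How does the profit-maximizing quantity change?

MC = 8 - 8x + 3x^2; the shutdown threshold is min AVC = $4 (at x = 2).
At P = $136 ≥ min AVC, set P = MC on the rising branch: x = 8.
At P = $68 ≥ min AVC, set P = MC: x = 6. The firm stays open but cuts output.

Output falls from 8 to 6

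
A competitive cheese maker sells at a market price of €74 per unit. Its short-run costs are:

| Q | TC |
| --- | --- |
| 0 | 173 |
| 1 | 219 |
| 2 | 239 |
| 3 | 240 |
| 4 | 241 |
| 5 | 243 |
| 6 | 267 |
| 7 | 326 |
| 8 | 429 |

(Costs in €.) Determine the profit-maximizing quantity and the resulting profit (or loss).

Q = 7; profit = €192

Profit at each row (π = 74Q − TC): Q=0: -173; Q=1: -145; Q=2: -91; Q=3: -18; Q=4: 55; Q=5: 127; Q=6: 177; Q=7: 192; Q=8: 163.
Profit is maximized at Q = 7. AVC there is 153/7 = €21.86 ≤ P, so producing beats shutting down (which would give -€173).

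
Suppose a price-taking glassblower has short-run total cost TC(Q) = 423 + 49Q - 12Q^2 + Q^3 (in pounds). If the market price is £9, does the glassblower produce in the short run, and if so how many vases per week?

Shut down

From TC, MC = TC'(Q) = 49 - 24Q + 3Q^2 and AVC = VC/Q = 49 - 12Q + Q^2.
AVC is minimized where dAVC/dQ = -12 + 2Q = 0, at Q = 6; min AVC = 49 - 12·6 + 6^2 = £13.
Since P = £9 < min AVC = £13, price fails to cover variable cost at any output.
The firm minimizes its loss by shutting down and losing only its fixed cost of £423.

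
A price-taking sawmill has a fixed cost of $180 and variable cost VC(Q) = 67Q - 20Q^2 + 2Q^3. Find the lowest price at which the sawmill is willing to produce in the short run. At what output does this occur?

Short-run supply begins at min AVC. From VC = 67Q - 20Q^2 + 2Q^3, AVC = 67 - 20Q + 2Q^2.
dAVC/dQ = -20 + 4Q = 0 gives Q = 5. min AVC = 67 - 20·5 + 2·5^2 = 17.
For P < $17 the firm produces nothing.

$17 per unit, at Q = 5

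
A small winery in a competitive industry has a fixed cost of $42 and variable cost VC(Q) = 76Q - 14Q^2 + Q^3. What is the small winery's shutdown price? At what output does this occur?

$27 per unit, at Q = 7

The firm shuts down when price falls below the minimum of average variable cost. AVC = VC/Q = 76 - 14Q + Q^2.
dAVC/dQ = -14 + 2Q = 0 gives Q = 7. min AVC = 76 - 14·7 + 7^2 = 27.
For P < $27 the firm produces nothing.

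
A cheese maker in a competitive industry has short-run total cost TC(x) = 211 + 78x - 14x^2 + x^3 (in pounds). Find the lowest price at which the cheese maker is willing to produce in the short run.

£29 per unit

The firm shuts down when price falls below the minimum of average variable cost. AVC = VC/x = 78 - 14x + x^2.
dAVC/dx = -14 + 2x = 0 gives x = 7. min AVC = 78 - 14·7 + 7^2 = 29.
For P < £29 the firm produces nothing.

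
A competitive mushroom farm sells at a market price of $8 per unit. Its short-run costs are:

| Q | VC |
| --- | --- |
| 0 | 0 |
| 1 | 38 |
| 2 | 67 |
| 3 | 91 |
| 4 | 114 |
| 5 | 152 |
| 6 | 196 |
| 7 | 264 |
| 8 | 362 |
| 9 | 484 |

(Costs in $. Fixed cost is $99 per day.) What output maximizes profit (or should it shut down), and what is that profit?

Compute π = P·Q − TC at each output: Q=0: -99; Q=1: -129; Q=2: -150; Q=3: -166; Q=4: -181; Q=5: -211; Q=6: -247; Q=7: -307; Q=8: -397; Q=9: -511.
Profit is highest at Q = 0. Equivalently, the lowest AVC in the table is 114/4 ≈ $28.50 at Q = 4, and P = $8 falls below it — price never covers variable cost, so the firm shuts down and loses only its fixed cost.

Q = 0 (shut down); profit = -$99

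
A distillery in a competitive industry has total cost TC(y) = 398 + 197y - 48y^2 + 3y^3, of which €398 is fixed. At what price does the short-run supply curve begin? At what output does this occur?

€5 per unit, at y = 8

Short-run supply begins at min AVC. From VC = 197y - 48y^2 + 3y^3, AVC = 197 - 48y + 3y^2.
At the minimum of AVC, MC = AVC. MC = 197 - 96y + 9y^2; setting MC = AVC gives 6y^2 - 48y = 0, so y = 8. min AVC = 5.
For P < €5 the firm produces nothing.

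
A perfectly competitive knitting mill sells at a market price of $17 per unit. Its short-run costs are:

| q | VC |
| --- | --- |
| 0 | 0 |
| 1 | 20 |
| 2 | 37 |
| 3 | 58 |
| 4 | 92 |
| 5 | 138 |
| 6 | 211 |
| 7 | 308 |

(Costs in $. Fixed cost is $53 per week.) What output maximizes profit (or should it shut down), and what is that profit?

Tabulate TR − TC: q=0: -53; q=1: -56; q=2: -56; q=3: -60; q=4: -77; q=5: -106; q=6: -162; q=7: -242.
Profit is highest at q = 0. Equivalently, the lowest AVC in the table is 37/2 ≈ $18.50 at q = 2, and P = $17 falls below it — price never covers variable cost, so the firm shuts down and loses only its fixed cost.

q = 0 (shut down); profit = -$53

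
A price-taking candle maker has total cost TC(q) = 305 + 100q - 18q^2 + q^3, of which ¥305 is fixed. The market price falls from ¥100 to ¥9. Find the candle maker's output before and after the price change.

Output falls from 12 to 0 (the firm shuts down)

MC = 100 - 36q + 3q^2; the shutdown threshold is min AVC = ¥19 (at q = 9).
With P = ¥100 above the shutdown price, P = MC gives q = 12.
At P = ¥9 < min AVC = ¥19, price no longer covers variable cost at any output, so the firm shuts down: q = 0.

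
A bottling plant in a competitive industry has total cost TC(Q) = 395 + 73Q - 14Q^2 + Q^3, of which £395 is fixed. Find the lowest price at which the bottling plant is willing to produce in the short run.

£24 per unit

Short-run supply begins at min AVC. From VC = 73Q - 14Q^2 + Q^3, AVC = 73 - 14Q + Q^2.
dAVC/dQ = -14 + 2Q = 0 gives Q = 7. min AVC = 73 - 14·7 + 7^2 = 24.
The firm shuts down for any P below £24.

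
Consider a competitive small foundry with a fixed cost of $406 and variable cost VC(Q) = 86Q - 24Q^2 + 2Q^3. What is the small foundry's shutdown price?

$14 per unit

The firm shuts down when price falls below the minimum of average variable cost. AVC = VC/Q = 86 - 24Q + 2Q^2.
dAVC/dQ = -24 + 4Q = 0 gives Q = 6. min AVC = 86 - 24·6 + 2·6^2 = 14.
So the shutdown price is $14.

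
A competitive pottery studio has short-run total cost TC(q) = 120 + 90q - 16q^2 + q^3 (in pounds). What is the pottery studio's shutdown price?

The firm shuts down when price falls below the minimum of average variable cost. AVC = VC/q = 90 - 16q + q^2.
At the minimum of AVC, MC = AVC. MC = 90 - 32q + 3q^2; setting MC = AVC gives 2q^2 - 16q = 0, so q = 8. min AVC = 26.
So the shutdown price is £26.

£26 per unit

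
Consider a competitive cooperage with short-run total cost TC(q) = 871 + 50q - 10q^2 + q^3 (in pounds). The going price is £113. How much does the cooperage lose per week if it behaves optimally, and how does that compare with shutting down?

Profit = -£223 at q = 9

AVC = 50 - 10q + q^2; min AVC = £25 at q = 5. Since P = £113 ≥ min AVC, the firm produces.
With MC = 50 - 20q + 3q^2, P = MC on the upward-sloping part at q* = 9.
TR = 113·9 = 1017. TC = 871 + 369 = 1240. Profit = 1017 − 1240 = -£223.
Shutting down would mean losing the fixed cost of £871, so operating at a loss of £223 is better by £648.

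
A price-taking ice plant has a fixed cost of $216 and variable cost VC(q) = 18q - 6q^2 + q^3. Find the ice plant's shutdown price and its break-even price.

Shutdown price = $9; break-even price = $54

AVC = 18 - 6q + q^2; minimized at q = 3, giving min AVC = $9. That is the shutdown price.
ATC = 216/q + 18 - 6q + q^2. Setting dATC/dq = −216/q^2 − 6 + 2q = 0 gives q = 6 (since 2·6^3 − 6·6^2 = 216).
min ATC = 216/6 + 18 − 6·6 + 6^2 = $54. That is the break-even price.
Between these two prices the firm operates at a loss; above $54 it earns a profit.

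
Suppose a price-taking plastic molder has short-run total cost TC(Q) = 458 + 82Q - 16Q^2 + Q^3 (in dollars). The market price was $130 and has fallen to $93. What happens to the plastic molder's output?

Output falls from 12 to 11

AVC = 82 - 16Q + Q^2, minimized at Q = 8 where min AVC = $18. MC = 82 - 32Q + 3Q^2.
At P = $130 ≥ min AVC, set P = MC on the rising branch: Q = 12.
At P = $93 ≥ min AVC, set P = MC: Q = 11. The firm stays open but cuts output.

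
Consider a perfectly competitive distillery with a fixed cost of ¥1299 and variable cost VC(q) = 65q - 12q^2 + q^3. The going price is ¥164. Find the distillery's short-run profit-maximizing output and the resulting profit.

AVC = 65 - 12q + q^2 has its minimum ¥29 at q = 6; price ¥164 clears that bar, so the firm operates.
MC = 65 - 24q + 3q^2. Setting P = MC and taking the root on the rising branch gives q* = 11.
TR = 164·11 = 1804. TC = 1299 + 594 = 1893. Profit = 1804 − 1893 = -¥89.
Shutting down would mean losing the fixed cost of ¥1299, so operating at a loss of ¥89 is better by ¥1210.

Profit = -¥89 at q = 11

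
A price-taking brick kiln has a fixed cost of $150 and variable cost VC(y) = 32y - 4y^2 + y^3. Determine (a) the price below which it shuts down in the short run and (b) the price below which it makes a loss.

Shutdown price = $28; break-even price = $67

Shutdown price = min AVC. AVC = 32 - 4y + y^2, with vertex at y = 2 and minimum $28.
ATC = 150/y + 32 - 4y + y^2. Setting dATC/dy = −150/y^2 − 4 + 2y = 0 gives y = 5 (since 2·5^3 − 4·5^2 = 150).
min ATC = 150/5 + 32 − 4·5 + 5^2 = $67. That is the break-even price.
Between these two prices the firm operates at a loss; above $67 it earns a profit.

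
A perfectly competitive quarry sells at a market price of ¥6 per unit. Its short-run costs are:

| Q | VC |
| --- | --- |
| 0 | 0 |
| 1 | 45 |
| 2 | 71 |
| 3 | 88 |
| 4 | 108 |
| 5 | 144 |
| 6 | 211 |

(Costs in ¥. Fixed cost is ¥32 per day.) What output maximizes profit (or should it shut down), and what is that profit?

Q = 0 (shut down); profit = -¥32

Profit at each row (π = 6Q − TC): Q=0: -32; Q=1: -71; Q=2: -91; Q=3: -102; Q=4: -116; Q=5: -146; Q=6: -207.
Profit is highest at Q = 0. Equivalently, the lowest AVC in the table is 108/4 ≈ ¥27 at Q = 4, and P = ¥6 falls below it — price never covers variable cost, so the firm shuts down and loses only its fixed cost.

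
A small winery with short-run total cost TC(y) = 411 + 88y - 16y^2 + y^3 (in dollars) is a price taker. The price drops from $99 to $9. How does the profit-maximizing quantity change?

AVC = 88 - 16y + y^2, minimized at y = 8 where min AVC = $24. MC = 88 - 32y + 3y^2.
With P = $99 above the shutdown price, P = MC gives y = 11.
At P = $9 < min AVC = $24, price no longer covers variable cost at any output, so the firm shuts down: y = 0.

Output falls from 11 to 0 (the firm shuts down)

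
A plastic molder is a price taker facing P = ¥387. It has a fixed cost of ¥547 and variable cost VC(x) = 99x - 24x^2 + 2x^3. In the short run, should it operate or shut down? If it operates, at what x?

Produce at x = 12

Variable cost is VC = 99x - 24x^2 + 2x^3, so AVC = VC/x = 99 - 24x + 2x^2 and MC = dTC/dx = 99 - 48x + 6x^2.
AVC is minimized where dAVC/dx = -24 + 4x = 0, at x = 6; min AVC = 99 - 24·6 + 2·6^2 = ¥27.
P = ¥387 exceeds min AVC = ¥27, so the firm stays open.
P = MC gives -288 - 48x + 6x^2 = 0, with roots -4 and 12. Take the larger (rising MC): x* = 12.
Check: AVC at x = 12 is ¥99 ≤ P, so revenue covers variable cost.
Profit = P·x − TC = 387·12 − 1735 = ¥2909.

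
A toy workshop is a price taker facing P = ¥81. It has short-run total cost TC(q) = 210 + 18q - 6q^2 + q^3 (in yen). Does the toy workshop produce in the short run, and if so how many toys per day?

Produce at q = 7

From TC, MC = TC'(q) = 18 - 12q + 3q^2 and AVC = VC/q = 18 - 6q + q^2.
AVC is minimized where dAVC/dq = -6 + 2q = 0, at q = 3; min AVC = 18 - 6·3 + 3^2 = ¥9.
Because ¥81 ≥ ¥9, revenue can cover variable cost; the firm operates.
Solving P = MC: -63 - 12q + 3q^2 = 0 ⇒ q = -3 or 7. On the upward-sloping branch, q* = 7.
Check: AVC at q = 7 is ¥25 ≤ P, so revenue covers variable cost.
Profit = P·q − TC = 81·7 − 385 = ¥182.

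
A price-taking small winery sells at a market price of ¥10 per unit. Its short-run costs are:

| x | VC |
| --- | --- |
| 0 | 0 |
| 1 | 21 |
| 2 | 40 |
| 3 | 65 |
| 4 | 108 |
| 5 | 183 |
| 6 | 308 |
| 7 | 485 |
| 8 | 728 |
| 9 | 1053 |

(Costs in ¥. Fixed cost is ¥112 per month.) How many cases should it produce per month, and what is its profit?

Profit at each row (π = 10x − TC): x=0: -112; x=1: -123; x=2: -132; x=3: -147; x=4: -180; x=5: -245; x=6: -360; x=7: -527; x=8: -760; x=9: -1075.
Profit is highest at x = 0. Equivalently, the lowest AVC in the table is 40/2 ≈ ¥20 at x = 2, and P = ¥10 falls below it — price never covers variable cost, so the firm shuts down and loses only its fixed cost.

x = 0 (shut down); profit = -¥112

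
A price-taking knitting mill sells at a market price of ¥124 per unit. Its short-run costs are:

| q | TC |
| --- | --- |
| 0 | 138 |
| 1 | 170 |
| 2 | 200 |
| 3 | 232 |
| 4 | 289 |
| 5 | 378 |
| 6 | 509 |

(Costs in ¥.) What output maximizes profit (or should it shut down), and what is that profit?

q = 5; profit = ¥242

Compute π = P·q − TC at each output: q=0: -138; q=1: -46; q=2: 48; q=3: 140; q=4: 207; q=5: 242; q=6: 235.
Profit is maximized at q = 5. AVC there is 240/5 = ¥48 ≤ P, so producing beats shutting down (which would give -¥138).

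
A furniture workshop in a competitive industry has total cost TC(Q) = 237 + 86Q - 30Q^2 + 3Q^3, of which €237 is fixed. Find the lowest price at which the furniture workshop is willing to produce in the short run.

€11 per unit

The shutdown price is the minimum of AVC. VC = 86Q - 30Q^2 + 3Q^3, so AVC = 86 - 30Q + 3Q^2.
dAVC/dQ = -30 + 6Q = 0 gives Q = 5. min AVC = 86 - 30·5 + 3·5^2 = 11.
So the shutdown price is €11.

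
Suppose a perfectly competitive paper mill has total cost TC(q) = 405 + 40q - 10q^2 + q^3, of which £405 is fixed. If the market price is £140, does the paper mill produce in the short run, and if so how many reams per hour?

Strip out fixed cost: VC = 40q - 10q^2 + q^3. Then AVC = 40 - 10q + q^2 and MC = 40 - 20q + 3q^2.
AVC hits its minimum where MC = AVC, at q = 5, giving min AVC = 40 - 10·5 + 5^2 = £15.
Because £140 ≥ £15, revenue can cover variable cost; the firm operates.
Solving P = MC: -100 - 20q + 3q^2 = 0 ⇒ q = -10/3 or 10. On the upward-sloping branch, q* = 10.
Check: AVC at q = 10 is £40 ≤ P, so revenue covers variable cost.
Profit = P·q − TC = 140·10 − 805 = £595.

Produce at q = 10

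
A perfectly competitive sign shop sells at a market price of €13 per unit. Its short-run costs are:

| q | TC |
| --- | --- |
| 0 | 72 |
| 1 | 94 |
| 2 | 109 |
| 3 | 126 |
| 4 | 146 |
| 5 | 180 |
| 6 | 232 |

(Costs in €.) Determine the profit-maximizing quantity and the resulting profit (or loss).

q = 0 (shut down); profit = -€72

Compute π = P·q − TC at each output: q=0: -72; q=1: -81; q=2: -83; q=3: -87; q=4: -94; q=5: -115; q=6: -154.
Profit is highest at q = 0. Equivalently, the lowest AVC in the table is 54/3 ≈ €18 at q = 3, and P = €13 falls below it — price never covers variable cost, so the firm shuts down and loses only its fixed cost.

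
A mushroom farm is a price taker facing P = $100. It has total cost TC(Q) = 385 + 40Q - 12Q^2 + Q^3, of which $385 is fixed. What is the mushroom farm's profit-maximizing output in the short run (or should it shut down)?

Strip out fixed cost: VC = 40Q - 12Q^2 + Q^3. Then AVC = 40 - 12Q + Q^2 and MC = 40 - 24Q + 3Q^2.
AVC is minimized where dAVC/dQ = -12 + 2Q = 0, at Q = 6; min AVC = 40 - 12·6 + 6^2 = $4.
Because $100 ≥ $4, revenue can cover variable cost; the firm operates.
Set P = MC: 100 = 40 - 24Q + 3Q^2 → -60 - 24Q + 3Q^2 = 0. The roots are Q = -2 and Q = 10; the profit-maximizing output is on the rising part of MC, so Q* = 10.
Check: AVC at Q = 10 is $20 ≤ P, so revenue covers variable cost.
Profit = P·Q − TC = 100·10 − 585 = $415.

Produce at Q = 10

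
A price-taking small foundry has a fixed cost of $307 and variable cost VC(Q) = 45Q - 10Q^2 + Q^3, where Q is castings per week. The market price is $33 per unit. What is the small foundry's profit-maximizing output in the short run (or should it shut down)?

Produce at Q = 6

Variable cost is VC = 45Q - 10Q^2 + Q^3, so AVC = VC/Q = 45 - 10Q + Q^2 and MC = dTC/dQ = 45 - 20Q + 3Q^2.
AVC is minimized where dAVC/dQ = -10 + 2Q = 0, at Q = 5; min AVC = 45 - 10·5 + 5^2 = $20.
Since P = $33 ≥ min AVC = $20, price covers variable cost and the firm should produce.
Solving P = MC: 12 - 20Q + 3Q^2 = 0 ⇒ Q = 2/3 or 6. On the upward-sloping branch, Q* = 6.
Check: AVC at Q = 6 is $21 ≤ P, so revenue covers variable cost.
Profit = P·Q − TC = 33·6 − 433 = -$235, a loss, but smaller than the $307 fixed cost the firm would lose by shutting down.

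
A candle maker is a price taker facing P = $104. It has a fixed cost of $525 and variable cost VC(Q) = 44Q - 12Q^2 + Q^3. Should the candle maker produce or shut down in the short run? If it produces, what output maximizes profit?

Strip out fixed cost: VC = 44Q - 12Q^2 + Q^3. Then AVC = 44 - 12Q + Q^2 and MC = 44 - 24Q + 3Q^2.
The AVC parabola has its vertex at Q = 12/2 = 6, where AVC = 44 - 12·6 + 6^2 = $8.
Because $104 ≥ $8, revenue can cover variable cost; the firm operates.
Solving P = MC: -60 - 24Q + 3Q^2 = 0 ⇒ Q = -2 or 10. On the upward-sloping branch, Q* = 10.
Check: AVC at Q = 10 is $24 ≤ P, so revenue covers variable cost.
Profit = P·Q − TC = 104·10 − 765 = $275.

Produce at Q = 10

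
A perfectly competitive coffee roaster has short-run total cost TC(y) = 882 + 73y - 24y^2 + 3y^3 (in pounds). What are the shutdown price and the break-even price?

Shutdown price = £25; break-even price = £178

AVC = 73 - 24y + 3y^2; minimized at y = 4, giving min AVC = £25. That is the shutdown price.
ATC = 882/y + 73 - 24y + 3y^2. Setting dATC/dy = −882/y^2 − 24 + 6y = 0 gives y = 7 (since 6·7^3 − 24·7^2 = 882).
min ATC = 882/7 + 73 − 24·7 + 3·7^2 = £178. That is the break-even price.
For £25 ≤ P < £178 the firm produces at a loss; below £25 it shuts down.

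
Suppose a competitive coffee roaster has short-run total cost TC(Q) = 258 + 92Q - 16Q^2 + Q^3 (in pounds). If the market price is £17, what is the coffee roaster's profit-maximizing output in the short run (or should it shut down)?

Shut down

Strip out fixed cost: VC = 92Q - 16Q^2 + Q^3. Then AVC = 92 - 16Q + Q^2 and MC = 92 - 32Q + 3Q^2.
The AVC parabola has its vertex at Q = 16/2 = 8, where AVC = 92 - 16·8 + 8^2 = £28.
P = £17 lies below min AVC = £28; no output level covers variable cost.
Best response: produce nothing and absorb the £258 fixed cost.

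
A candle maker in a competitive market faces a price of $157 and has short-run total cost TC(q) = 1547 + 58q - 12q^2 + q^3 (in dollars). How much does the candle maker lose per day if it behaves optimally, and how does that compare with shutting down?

AVC = 58 - 12q + q^2 has its minimum $22 at q = 6; price $157 clears that bar, so the firm operates.
MC = 58 - 24q + 3q^2. Setting P = MC and taking the root on the rising branch gives q* = 11.
TR = 157·11 = 1727. TC = 1547 + 517 = 2064. Profit = 1727 − 2064 = -$337.
That loss of $337 beats the $1547 the firm would lose by shutting down; producing recovers $1210 of fixed cost.

Profit = -$337 at q = 11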